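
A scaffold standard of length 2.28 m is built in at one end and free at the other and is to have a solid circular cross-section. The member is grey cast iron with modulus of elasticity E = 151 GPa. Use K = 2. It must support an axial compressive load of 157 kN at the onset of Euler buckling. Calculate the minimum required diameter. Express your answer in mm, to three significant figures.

d ≈ 81.7 mm

L_e = K·L = 2 × 2.28 = 4.560 m
Required I = P_cr·L_e²/(π²E) = 1.570×10^5 × 4.560² / (π² × 1.51×10^11) = 2.191×10^-6 m⁴
I_req = 2.191×10^6 mm⁴
Solid circle: I = πd⁴/64  ⇒  d = (64I/π)^(1/4) = (64×2.191×10^6/π)^(1/4) = 81.7 mm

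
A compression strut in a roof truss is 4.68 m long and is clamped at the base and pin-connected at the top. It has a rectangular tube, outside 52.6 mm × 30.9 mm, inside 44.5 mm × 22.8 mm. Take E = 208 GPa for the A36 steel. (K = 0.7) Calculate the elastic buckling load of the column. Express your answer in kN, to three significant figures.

P_cr ≈ 16.3 kN

Weak-axis I_min = (h_o·b_o³ − h_i·b_i³)/12 with b_o = 30.9, b_i = 22.80 mm (shorter outer/inner sides).
I_min = (52.6×30.9³ − 44.50×22.80³)/12 = 8.537×10^4 mm⁴
I = 8.537×10^4 mm⁴ = 8.537×10^-8 m⁴
Effective length L_e = K·L = 0.7 × 4.68 = 3.276 m
P_cr = π²EI / L_e² = π² × 208×10⁹ × 8.537×10^-8 / 3.276² = 1.633×10^4 N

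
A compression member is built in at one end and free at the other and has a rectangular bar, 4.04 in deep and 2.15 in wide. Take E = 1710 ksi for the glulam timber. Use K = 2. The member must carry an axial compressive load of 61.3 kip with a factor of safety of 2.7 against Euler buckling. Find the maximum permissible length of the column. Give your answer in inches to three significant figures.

Buckling occurs about the weak axis: I_min = h·b³/12 with b = 2.15 in (the shorter side).
I_min = 4.04×2.15³/12 = 3.346 in⁴
Required critical load P_cr = n·P = 2.7 × 61.3 = 165.5 kip = 1.655×10^5 lb
From P_cr = π²EI/(K·L)²:  L = (1/K)·√(π²EI/P_cr) = (1/2)·√(π²×1.71×10^6×3.346/1.655×10^5)
L = 9.24 in

L_max ≈ 9.24 in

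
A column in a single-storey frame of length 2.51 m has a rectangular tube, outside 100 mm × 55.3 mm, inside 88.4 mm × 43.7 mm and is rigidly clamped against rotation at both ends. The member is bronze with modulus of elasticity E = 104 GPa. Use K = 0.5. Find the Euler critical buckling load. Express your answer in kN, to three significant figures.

P_cr ≈ 518 kN

Weak-axis I_min = (h_o·b_o³ − h_i·b_i³)/12 with b_o = 55.3, b_i = 43.70 mm (shorter outer/inner sides).
I_min = (100×55.3³ − 88.40×43.70³)/12 = 7.945×10^5 mm⁴
I = 7.945×10^5 mm⁴ = 7.945×10^-7 m⁴
Effective length L_e = K·L = 0.5 × 2.51 = 1.255 m
P_cr = π²EI / L_e² = π² × 104×10⁹ × 7.945×10^-7 / 1.255² = 5.178×10^5 N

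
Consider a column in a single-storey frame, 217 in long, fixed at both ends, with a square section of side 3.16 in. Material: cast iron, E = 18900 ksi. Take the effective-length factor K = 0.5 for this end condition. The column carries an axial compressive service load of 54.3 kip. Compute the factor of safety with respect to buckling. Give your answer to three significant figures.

n ≈ 2.42

I = a⁴/12 = 3.16⁴/12 = 8.309 in⁴
Effective length L_e = K·L = 0.5 × 217 = 108.5 in
P_cr = π²EI / L_e² = π² × 18900×10³ × 8.309 / 108.5² = 1.317×10^5 lb
Factor of safety n = P_cr / P = 131.66 / 54.3 = 2.42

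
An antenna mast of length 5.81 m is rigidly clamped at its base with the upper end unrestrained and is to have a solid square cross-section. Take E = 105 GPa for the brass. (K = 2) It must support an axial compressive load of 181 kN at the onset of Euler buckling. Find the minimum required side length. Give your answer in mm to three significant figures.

L_e = K·L = 2 × 5.81 = 11.62 m
Required I = P_cr·L_e²/(π²E) = 1.810×10^5 × 11.62² / (π² × 1.05×10^11) = 2.358×10^-5 m⁴
I_req = 2.358×10^7 mm⁴
Solid square: I = a⁴/12  ⇒  a = (12I)^(1/4) = (12×2.358×10^7)^(1/4) = 130 mm

a ≈ 130 mm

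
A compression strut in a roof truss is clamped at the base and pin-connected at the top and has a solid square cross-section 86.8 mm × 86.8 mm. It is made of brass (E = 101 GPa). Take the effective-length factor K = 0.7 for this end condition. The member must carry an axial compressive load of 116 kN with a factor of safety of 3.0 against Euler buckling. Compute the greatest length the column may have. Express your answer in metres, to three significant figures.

I = a⁴/12 = 86.8⁴/12 = 4.730×10^6 mm⁴
I = 4.730×10^-6 m⁴
Required critical load P_cr = n·P = 3.0 × 116 = 348.0 kN = 3.480×10^5 N
From P_cr = π²EI/(K·L)²:  L = (1/K)·√(π²EI/P_cr) = (1/0.7)·√(π²×1.01×10^11×4.730×10^-6/3.480×10^5)
L = 5.26 m

L_max ≈ 5.26 m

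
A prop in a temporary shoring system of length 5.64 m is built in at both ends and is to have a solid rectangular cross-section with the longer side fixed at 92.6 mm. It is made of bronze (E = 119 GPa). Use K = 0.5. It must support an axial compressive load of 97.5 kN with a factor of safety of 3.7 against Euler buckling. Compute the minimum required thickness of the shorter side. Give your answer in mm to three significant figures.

b ≈ 68.2 mm

Required P_cr = n·P = 3.7 × 97.5 = 360.8 kN
L_e = K·L = 0.5 × 5.64 = 2.820 m
Required I = P_cr·L_e²/(π²E) = 3.607×10^5 × 2.820² / (π² × 1.19×10^11) = 2.443×10^-6 m⁴
I_req = 2.443×10^6 mm⁴
Rectangle, weak axis: I_min = h·b³/12 with h = 92.6 mm fixed  ⇒  b = (12I/h)^(1/3) = 68.2 mm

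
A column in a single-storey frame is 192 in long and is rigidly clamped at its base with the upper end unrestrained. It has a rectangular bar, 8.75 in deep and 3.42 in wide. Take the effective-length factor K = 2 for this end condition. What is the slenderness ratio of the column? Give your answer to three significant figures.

λ ≈ 389

For a rectangle r_min = b/√12 = 3.42/√12 = 0.9873 in
L_e = K·L = 2 × 192 = 384.0 in
λ = L_e / r_min = 384.00 / 0.9873 = 389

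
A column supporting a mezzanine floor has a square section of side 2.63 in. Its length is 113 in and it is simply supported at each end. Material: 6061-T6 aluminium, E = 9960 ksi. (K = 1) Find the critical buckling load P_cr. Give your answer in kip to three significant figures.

P_cr ≈ 30.7 kip

I = a⁴/12 = 2.63⁴/12 = 3.987 in⁴
Effective length L_e = K·L = 1 × 113 = 113.0 in
P_cr = π²EI / L_e² = π² × 9960×10³ × 3.987 / 113.0² = 3.069×10^4 lb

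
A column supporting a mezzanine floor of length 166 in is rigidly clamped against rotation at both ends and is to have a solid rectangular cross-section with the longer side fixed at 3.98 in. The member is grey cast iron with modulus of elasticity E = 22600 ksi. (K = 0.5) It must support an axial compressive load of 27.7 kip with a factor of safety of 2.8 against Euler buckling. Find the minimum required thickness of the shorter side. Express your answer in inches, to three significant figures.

b ≈ 1.93 in

Required P_cr = n·P = 2.8 × 27.7 = 77.56 kip
L_e = K·L = 0.5 × 166 = 83.00 in
Required I = P_cr·L_e²/(π²E) = 7.756×10^4 × 83.00² / (π² × 2.26×10^7) = 2.395 in⁴
Rectangle, weak axis: I_min = h·b³/12 with h = 3.98 in fixed  ⇒  b = (12I/h)^(1/3) = 1.93 in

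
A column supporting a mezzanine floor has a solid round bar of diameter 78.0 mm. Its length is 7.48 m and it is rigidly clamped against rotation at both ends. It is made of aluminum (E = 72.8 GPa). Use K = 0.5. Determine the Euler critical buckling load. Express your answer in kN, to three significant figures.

I = πd⁴/64 = π×78.0⁴/64 = 1.817×10^6 mm⁴
I = 1.817×10^6 mm⁴ = 1.817×10^-6 m⁴
Effective length L_e = K·L = 0.5 × 7.48 = 3.740 m
P_cr = π²EI / L_e² = π² × 72.8×10⁹ × 1.817×10^-6 / 3.740² = 9.333×10^4 N

P_cr ≈ 93.3 kN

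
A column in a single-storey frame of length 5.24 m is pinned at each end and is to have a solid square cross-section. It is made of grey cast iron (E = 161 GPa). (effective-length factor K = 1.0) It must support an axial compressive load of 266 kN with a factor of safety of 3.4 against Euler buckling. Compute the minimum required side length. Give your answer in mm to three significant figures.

Required P_cr = n·P = 3.4 × 266 = 904.4 kN
L_e = K·L = 1 × 5.24 = 5.240 m
Required I = P_cr·L_e²/(π²E) = 9.044×10^5 × 5.240² / (π² × 1.61×10^11) = 1.563×10^-5 m⁴
I_req = 1.563×10^7 mm⁴
Solid square: I = a⁴/12  ⇒  a = (12I)^(1/4) = (12×1.563×10^7)^(1/4) = 117 mm

a ≈ 117 mm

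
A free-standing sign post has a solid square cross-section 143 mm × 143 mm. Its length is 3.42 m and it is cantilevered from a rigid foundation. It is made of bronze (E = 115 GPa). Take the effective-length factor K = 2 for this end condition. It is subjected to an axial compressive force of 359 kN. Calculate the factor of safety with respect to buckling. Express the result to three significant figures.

n ≈ 2.35

I = a⁴/12 = 143⁴/12 = 3.485×10^7 mm⁴
I = 3.485×10^7 mm⁴ = 3.485×10^-5 m⁴
Effective length L_e = K·L = 2 × 3.42 = 6.840 m
P_cr = π²EI / L_e² = π² × 115×10⁹ × 3.485×10^-5 / 6.840² = 8.454×10^5 N
Factor of safety n = P_cr / P = 845.37 / 359 = 2.35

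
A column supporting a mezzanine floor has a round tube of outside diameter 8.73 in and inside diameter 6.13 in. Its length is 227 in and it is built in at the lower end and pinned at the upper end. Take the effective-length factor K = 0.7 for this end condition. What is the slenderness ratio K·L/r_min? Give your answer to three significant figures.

d_o = 8.73 in, d_i = 6.13 in
I = π(d_o⁴ − d_i⁴)/64 = π(8.73⁴ − 6.130⁴)/64 = 215.8 in⁴
A = 30.34 in²;  r_min = √(I/A) = √(215.8/30.34) = 2.667 in
L_e = K·L = 0.7 × 227 = 158.9 in
λ = L_e / r_min = 158.90 / 2.667 = 59.6

λ ≈ 59.6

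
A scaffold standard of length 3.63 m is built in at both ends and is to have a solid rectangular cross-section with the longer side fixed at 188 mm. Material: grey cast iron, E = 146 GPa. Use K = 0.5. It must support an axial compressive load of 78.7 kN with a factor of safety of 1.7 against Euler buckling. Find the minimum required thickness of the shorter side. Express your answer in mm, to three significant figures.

b ≈ 26.9 mm

Required P_cr = n·P = 1.7 × 78.7 = 133.8 kN
L_e = K·L = 0.5 × 3.63 = 1.815 m
Required I = P_cr·L_e²/(π²E) = 1.338×10^5 × 1.815² / (π² × 1.46×10^11) = 3.059×10^-7 m⁴
I_req = 3.059×10^5 mm⁴
Rectangle, weak axis: I_min = h·b³/12 with h = 188 mm fixed  ⇒  b = (12I/h)^(1/3) = 26.9 mm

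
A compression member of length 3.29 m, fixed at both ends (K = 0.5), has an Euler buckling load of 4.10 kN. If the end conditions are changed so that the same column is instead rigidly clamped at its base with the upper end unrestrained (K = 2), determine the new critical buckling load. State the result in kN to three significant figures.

P_cr ∝ 1/K², so P_cr,new = P_cr,old × (K_old/K_new)² = 4.10 × (0.5/2)²
= 4.10 × 0.06250 = 0.256 kN

P_cr ≈ 0.256 kN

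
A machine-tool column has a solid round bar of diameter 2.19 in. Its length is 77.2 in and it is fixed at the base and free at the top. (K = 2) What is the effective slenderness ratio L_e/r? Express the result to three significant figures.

λ ≈ 282

For a solid circle r = d/4 = 2.19/4 = 0.5475 in
L_e = K·L = 2 × 77.2 = 154.4 in
λ = L_e / r_min = 154.40 / 0.5475 = 282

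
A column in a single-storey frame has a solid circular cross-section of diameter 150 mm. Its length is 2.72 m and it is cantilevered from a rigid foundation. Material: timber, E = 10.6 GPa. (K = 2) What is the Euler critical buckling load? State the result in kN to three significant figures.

I = πd⁴/64 = π×150⁴/64 = 2.485×10^7 mm⁴
I = 2.485×10^7 mm⁴ = 2.485×10^-5 m⁴
Effective length L_e = K·L = 2 × 2.72 = 5.440 m
P_cr = π²EI / L_e² = π² × 10.6×10⁹ × 2.485×10^-5 / 5.440² = 8.785×10^4 N

P_cr ≈ 87.9 kN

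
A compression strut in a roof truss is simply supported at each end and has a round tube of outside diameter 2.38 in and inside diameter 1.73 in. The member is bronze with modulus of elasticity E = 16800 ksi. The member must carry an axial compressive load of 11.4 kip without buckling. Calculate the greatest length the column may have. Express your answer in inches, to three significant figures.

d_o = 2.38 in, d_i = 1.73 in
I = π(d_o⁴ − d_i⁴)/64 = π(2.38⁴ − 1.730⁴)/64 = 1.135 in⁴
At the buckling limit P_cr = P = 1.140×10^4 lb
From P_cr = π²EI/(K·L)²:  L = (1/K)·√(π²EI/P_cr) = (1/1)·√(π²×1.68×10^7×1.135/1.140×10^4)
L = 129 in

L_max ≈ 129 in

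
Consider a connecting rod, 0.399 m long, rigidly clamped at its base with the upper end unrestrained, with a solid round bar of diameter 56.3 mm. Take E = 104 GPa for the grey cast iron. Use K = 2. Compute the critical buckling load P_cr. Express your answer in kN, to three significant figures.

I = πd⁴/64 = π×56.3⁴/64 = 4.932×10^5 mm⁴
I = 4.932×10^5 mm⁴ = 4.932×10^-7 m⁴
Effective length L_e = K·L = 2 × 0.399 = 0.7980 m
P_cr = π²EI / L_e² = π² × 104×10⁹ × 4.932×10^-7 / 0.7980² = 7.949×10^5 N

P_cr ≈ 795 kN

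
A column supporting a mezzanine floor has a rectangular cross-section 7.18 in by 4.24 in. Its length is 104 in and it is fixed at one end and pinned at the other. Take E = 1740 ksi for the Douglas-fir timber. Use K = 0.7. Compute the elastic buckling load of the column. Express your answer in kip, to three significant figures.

P_cr ≈ 148 kip

Buckling occurs about the weak axis: I_min = h·b³/12 with b = 4.24 in (the shorter side).
I_min = 7.18×4.24³/12 = 45.61 in⁴
Effective length L_e = K·L = 0.7 × 104 = 72.80 in
P_cr = π²EI / L_e² = π² × 1740×10³ × 45.61 / 72.80² = 1.478×10^5 lb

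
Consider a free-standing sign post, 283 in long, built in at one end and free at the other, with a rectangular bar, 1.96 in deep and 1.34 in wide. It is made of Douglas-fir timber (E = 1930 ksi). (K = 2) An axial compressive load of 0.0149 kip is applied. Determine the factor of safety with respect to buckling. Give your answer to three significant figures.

n ≈ 1.57

Buckling occurs about the weak axis: I_min = h·b³/12 with b = 1.34 in (the shorter side).
I_min = 1.96×1.34³/12 = 0.3930 in⁴
Effective length L_e = K·L = 2 × 283 = 566.0 in
P_cr = π²EI / L_e² = π² × 1930×10³ × 0.3930 / 566.0² = 23.37 lb
Factor of safety n = P_cr / P = 0.023368 / 0.0149 = 1.57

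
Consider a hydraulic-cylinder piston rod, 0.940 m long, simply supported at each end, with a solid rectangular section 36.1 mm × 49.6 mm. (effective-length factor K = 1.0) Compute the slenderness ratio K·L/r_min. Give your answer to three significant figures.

For a rectangle r_min = b/√12 = 36.1/√12 = 10.42 mm
L_e = K·L = 1 × 0.940 m = 0.9400 m = 940.00 mm
λ = L_e / r_min = 940.00 / 10.42 = 90.2

λ ≈ 90.2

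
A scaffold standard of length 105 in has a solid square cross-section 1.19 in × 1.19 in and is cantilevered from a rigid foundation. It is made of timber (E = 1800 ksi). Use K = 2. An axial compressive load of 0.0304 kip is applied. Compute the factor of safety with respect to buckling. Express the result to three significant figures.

n ≈ 2.21

I = a⁴/12 = 1.19⁴/12 = 0.1671 in⁴
Effective length L_e = K·L = 2 × 105 = 210.0 in
P_cr = π²EI / L_e² = π² × 1800×10³ × 0.1671 / 210.0² = 67.32 lb
Factor of safety n = P_cr / P = 0.067319 / 0.0304 = 2.21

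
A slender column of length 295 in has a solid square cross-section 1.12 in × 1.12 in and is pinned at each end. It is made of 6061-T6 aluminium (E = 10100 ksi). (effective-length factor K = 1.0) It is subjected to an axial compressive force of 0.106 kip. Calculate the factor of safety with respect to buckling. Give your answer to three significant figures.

I = a⁴/12 = 1.12⁴/12 = 0.1311 in⁴
Effective length L_e = K·L = 1 × 295 = 295.0 in
P_cr = π²EI / L_e² = π² × 10100×10³ × 0.1311 / 295.0² = 150.2 lb
Factor of safety n = P_cr / P = 0.15020 / 0.106 = 1.42

n ≈ 1.42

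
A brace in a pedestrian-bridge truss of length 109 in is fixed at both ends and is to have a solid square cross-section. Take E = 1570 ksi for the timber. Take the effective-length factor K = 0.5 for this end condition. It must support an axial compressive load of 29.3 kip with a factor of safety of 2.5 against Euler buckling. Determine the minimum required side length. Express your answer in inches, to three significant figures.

Required P_cr = n·P = 2.5 × 29.3 = 73.25 kip
L_e = K·L = 0.5 × 109 = 54.50 in
Required I = P_cr·L_e²/(π²E) = 7.325×10^4 × 54.50² / (π² × 1.57×10^6) = 14.04 in⁴
Solid square: I = a⁴/12  ⇒  a = (12I)^(1/4) = (12×14.04)^(1/4) = 3.60 in

a ≈ 3.60 in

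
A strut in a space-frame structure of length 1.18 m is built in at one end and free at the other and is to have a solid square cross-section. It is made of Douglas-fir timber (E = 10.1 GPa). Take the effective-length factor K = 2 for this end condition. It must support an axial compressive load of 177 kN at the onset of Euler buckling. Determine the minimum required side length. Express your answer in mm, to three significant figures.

a ≈ 104 mm

L_e = K·L = 2 × 1.18 = 2.360 m
Required I = P_cr·L_e²/(π²E) = 1.770×10^5 × 2.360² / (π² × 1.01×10^10) = 9.890×10^-6 m⁴
I_req = 9.890×10^6 mm⁴
Solid square: I = a⁴/12  ⇒  a = (12I)^(1/4) = (12×9.890×10^6)^(1/4) = 104 mm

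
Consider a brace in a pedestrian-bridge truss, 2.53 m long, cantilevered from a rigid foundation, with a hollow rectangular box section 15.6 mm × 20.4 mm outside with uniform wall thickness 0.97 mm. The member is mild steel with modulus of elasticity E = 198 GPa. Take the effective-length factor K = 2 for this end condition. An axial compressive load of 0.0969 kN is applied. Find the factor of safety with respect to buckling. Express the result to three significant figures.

Inner dimensions: h_i = 20.4 − 2×0.97 = 18.46 mm, b_i = 15.6 − 2×0.97 = 13.66 mm
Weak-axis I_min = (h_o·b_o³ − h_i·b_i³)/12 with b_o = 15.6, b_i = 13.66 mm (shorter outer/inner sides).
I_min = (20.4×15.6³ − 18.46×13.66³)/12 = 2.533×10^3 mm⁴
I = 2.533×10^3 mm⁴ = 2.533×10^-9 m⁴
Effective length L_e = K·L = 2 × 2.53 = 5.060 m
P_cr = π²EI / L_e² = π² × 198×10⁹ × 2.533×10^-9 / 5.060² = 193.3 N
Factor of safety n = P_cr / P = 0.19332 / 0.0969 = 2.00

n ≈ 2.00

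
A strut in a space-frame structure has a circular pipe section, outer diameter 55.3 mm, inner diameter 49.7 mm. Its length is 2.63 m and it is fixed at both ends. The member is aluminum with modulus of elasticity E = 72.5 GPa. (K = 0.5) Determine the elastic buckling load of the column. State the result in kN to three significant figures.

P_cr ≈ 66.0 kN

d_o = 55.3 mm, d_i = 49.7 mm
I = π(d_o⁴ − d_i⁴)/64 = π(55.3⁴ − 49.70⁴)/64 = 1.596×10^5 mm⁴
I = 1.596×10^5 mm⁴ = 1.596×10^-7 m⁴
Effective length L_e = K·L = 0.5 × 2.63 = 1.315 m
P_cr = π²EI / L_e² = π² × 72.5×10⁹ × 1.596×10^-7 / 1.315² = 6.603×10^4 N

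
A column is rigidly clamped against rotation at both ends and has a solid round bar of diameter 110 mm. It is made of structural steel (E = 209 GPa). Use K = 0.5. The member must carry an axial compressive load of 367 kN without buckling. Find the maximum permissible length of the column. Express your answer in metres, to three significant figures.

I = πd⁴/64 = π×110⁴/64 = 7.187×10^6 mm⁴
I = 7.187×10^-6 m⁴
At the buckling limit P_cr = P = 3.670×10^5 N
From P_cr = π²EI/(K·L)²:  L = (1/K)·√(π²EI/P_cr) = (1/0.5)·√(π²×2.09×10^11×7.187×10^-6/3.670×10^5)
L = 12.7 m

L_max ≈ 12.7 m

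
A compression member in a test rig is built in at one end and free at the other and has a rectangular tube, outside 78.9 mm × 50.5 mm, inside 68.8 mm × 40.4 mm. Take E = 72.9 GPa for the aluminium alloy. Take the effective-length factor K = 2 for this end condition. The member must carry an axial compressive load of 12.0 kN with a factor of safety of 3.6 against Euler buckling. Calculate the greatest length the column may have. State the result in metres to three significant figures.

L_max ≈ 1.40 m

Weak-axis I_min = (h_o·b_o³ − h_i·b_i³)/12 with b_o = 50.5, b_i = 40.40 mm (shorter outer/inner sides).
I_min = (78.9×50.5³ − 68.80×40.40³)/12 = 4.687×10^5 mm⁴
I = 4.687×10^-7 m⁴
Required critical load P_cr = n·P = 3.6 × 12.0 = 43.20 kN = 4.320×10^4 N
From P_cr = π²EI/(K·L)²:  L = (1/K)·√(π²EI/P_cr) = (1/2)·√(π²×7.29×10^10×4.687×10^-7/4.320×10^4)
L = 1.40 m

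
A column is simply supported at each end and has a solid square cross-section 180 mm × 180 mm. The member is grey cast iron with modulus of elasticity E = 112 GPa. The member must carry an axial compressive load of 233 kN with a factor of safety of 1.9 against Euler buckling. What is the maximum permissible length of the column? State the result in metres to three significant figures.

L_max ≈ 14.8 m

I = a⁴/12 = 180⁴/12 = 8.748×10^7 mm⁴
I = 8.748×10^-5 m⁴
Required critical load P_cr = n·P = 1.9 × 233 = 442.7 kN = 4.427×10^5 N
From P_cr = π²EI/(K·L)²:  L = (1/K)·√(π²EI/P_cr) = (1/1)·√(π²×1.12×10^11×8.748×10^-5/4.427×10^5)
L = 14.8 m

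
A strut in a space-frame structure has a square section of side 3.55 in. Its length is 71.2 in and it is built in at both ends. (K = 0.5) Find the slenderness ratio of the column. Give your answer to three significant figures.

λ ≈ 34.7

I = a⁴/12 = 3.55⁴/12 = 13.24 in⁴
A = 12.60 in²;  r_min = √(I/A) = √(13.24/12.60) = 1.025 in
L_e = K·L = 0.5 × 71.2 = 35.60 in
λ = L_e / r_min = 35.600 / 1.025 = 34.7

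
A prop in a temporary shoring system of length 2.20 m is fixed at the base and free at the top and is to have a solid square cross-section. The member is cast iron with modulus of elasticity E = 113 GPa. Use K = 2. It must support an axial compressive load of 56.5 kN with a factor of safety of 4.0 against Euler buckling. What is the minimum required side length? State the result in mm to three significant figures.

Required P_cr = n·P = 4.0 × 56.5 = 226.0 kN
L_e = K·L = 2 × 2.20 = 4.400 m
Required I = P_cr·L_e²/(π²E) = 2.260×10^5 × 4.400² / (π² × 1.13×10^11) = 3.923×10^-6 m⁴
I_req = 3.923×10^6 mm⁴
Solid square: I = a⁴/12  ⇒  a = (12I)^(1/4) = (12×3.923×10^6)^(1/4) = 82.8 mm

a ≈ 82.8 mm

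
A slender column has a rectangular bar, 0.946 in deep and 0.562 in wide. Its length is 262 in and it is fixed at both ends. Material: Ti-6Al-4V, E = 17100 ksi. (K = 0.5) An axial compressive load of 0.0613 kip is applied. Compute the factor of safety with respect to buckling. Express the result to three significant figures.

Buckling occurs about the weak axis: I_min = h·b³/12 with b = 0.562 in (the shorter side).
I_min = 0.946×0.562³/12 = 1.399×10^-2 in⁴
Effective length L_e = K·L = 0.5 × 262 = 131.0 in
P_cr = π²EI / L_e² = π² × 17100×10³ × 1.399×10^-2 / 131.0² = 137.6 lb
Factor of safety n = P_cr / P = 0.13762 / 0.0613 = 2.24

n ≈ 2.24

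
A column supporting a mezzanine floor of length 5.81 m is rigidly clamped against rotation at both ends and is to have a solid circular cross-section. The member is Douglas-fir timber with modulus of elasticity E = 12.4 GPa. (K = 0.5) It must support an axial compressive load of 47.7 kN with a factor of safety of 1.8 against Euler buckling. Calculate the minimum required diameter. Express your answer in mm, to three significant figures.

d ≈ 105 mm

Required P_cr = n·P = 1.8 × 47.7 = 85.86 kN
L_e = K·L = 0.5 × 5.81 = 2.905 m
Required I = P_cr·L_e²/(π²E) = 8.586×10^4 × 2.905² / (π² × 1.24×10^10) = 5.921×10^-6 m⁴
I_req = 5.921×10^6 mm⁴
Solid circle: I = πd⁴/64  ⇒  d = (64I/π)^(1/4) = (64×5.921×10^6/π)^(1/4) = 105 mm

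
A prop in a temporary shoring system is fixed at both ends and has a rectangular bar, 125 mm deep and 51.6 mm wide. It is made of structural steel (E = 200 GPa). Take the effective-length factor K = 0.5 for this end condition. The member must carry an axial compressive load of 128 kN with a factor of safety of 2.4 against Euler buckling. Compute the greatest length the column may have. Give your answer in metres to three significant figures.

L_max ≈ 6.06 m

Buckling occurs about the weak axis: I_min = h·b³/12 with b = 51.6 mm (the shorter side).
I_min = 125×51.6³/12 = 1.431×10^6 mm⁴
I = 1.431×10^-6 m⁴
Required critical load P_cr = n·P = 2.4 × 128 = 307.2 kN = 3.072×10^5 N
From P_cr = π²EI/(K·L)²:  L = (1/K)·√(π²EI/P_cr) = (1/0.5)·√(π²×2.00×10^11×1.431×10^-6/3.072×10^5)
L = 6.06 m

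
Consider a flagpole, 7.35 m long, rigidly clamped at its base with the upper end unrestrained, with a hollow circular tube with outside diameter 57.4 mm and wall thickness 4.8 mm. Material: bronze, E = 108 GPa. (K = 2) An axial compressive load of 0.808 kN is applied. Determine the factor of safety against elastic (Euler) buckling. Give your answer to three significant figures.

n ≈ 1.69

Inner diameter d_i = 57.4 − 2×4.8 = 47.80 mm
I = π(d_o⁴ − d_i⁴)/64 = π(57.4⁴ − 47.80⁴)/64 = 2.766×10^5 mm⁴
I = 2.766×10^5 mm⁴ = 2.766×10^-7 m⁴
Effective length L_e = K·L = 2 × 7.35 = 14.70 m
P_cr = π²EI / L_e² = π² × 108×10⁹ × 2.766×10^-7 / 14.70² = 1.364×10^3 N
Factor of safety n = P_cr / P = 1.3644 / 0.808 = 1.69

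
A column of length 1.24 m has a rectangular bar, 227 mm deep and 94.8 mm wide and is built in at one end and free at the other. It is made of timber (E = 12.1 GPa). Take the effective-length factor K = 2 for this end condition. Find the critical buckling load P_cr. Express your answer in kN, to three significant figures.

Buckling occurs about the weak axis: I_min = h·b³/12 with b = 94.8 mm (the shorter side).
I_min = 227×94.8³/12 = 1.612×10^7 mm⁴
I = 1.612×10^7 mm⁴ = 1.612×10^-5 m⁴
Effective length L_e = K·L = 2 × 1.24 = 2.480 m
P_cr = π²EI / L_e² = π² × 12.1×10⁹ × 1.612×10^-5 / 2.480² = 3.129×10^5 N

P_cr ≈ 313 kN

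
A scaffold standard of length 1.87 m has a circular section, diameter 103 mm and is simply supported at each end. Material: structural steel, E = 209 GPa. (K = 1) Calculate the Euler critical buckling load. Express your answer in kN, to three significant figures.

I = πd⁴/64 = π×103⁴/64 = 5.525×10^6 mm⁴
I = 5.525×10^6 mm⁴ = 5.525×10^-6 m⁴
Effective length L_e = K·L = 1 × 1.87 = 1.870 m
P_cr = π²EI / L_e² = π² × 209×10⁹ × 5.525×10^-6 / 1.870² = 3.259×10^6 N

P_cr ≈ 3260 kN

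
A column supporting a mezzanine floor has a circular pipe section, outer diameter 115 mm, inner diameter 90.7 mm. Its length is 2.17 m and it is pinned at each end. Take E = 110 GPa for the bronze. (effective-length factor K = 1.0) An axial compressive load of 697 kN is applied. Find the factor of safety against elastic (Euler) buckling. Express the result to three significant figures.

d_o = 115 mm, d_i = 90.7 mm
I = π(d_o⁴ − d_i⁴)/64 = π(115⁴ − 90.70⁴)/64 = 5.263×10^6 mm⁴
I = 5.263×10^6 mm⁴ = 5.263×10^-6 m⁴
Effective length L_e = K·L = 1 × 2.17 = 2.170 m
P_cr = π²EI / L_e² = π² × 110×10⁹ × 5.263×10^-6 / 2.170² = 1.214×10^6 N
Factor of safety n = P_cr / P = 1213.5 / 697 = 1.74

n ≈ 1.74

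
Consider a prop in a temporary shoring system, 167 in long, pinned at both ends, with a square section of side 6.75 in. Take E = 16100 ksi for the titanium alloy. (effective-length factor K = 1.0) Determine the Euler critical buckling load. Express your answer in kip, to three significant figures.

I = a⁴/12 = 6.75⁴/12 = 173.0 in⁴
Effective length L_e = K·L = 1 × 167 = 167.0 in
P_cr = π²EI / L_e² = π² × 16100×10³ × 173.0 / 167.0² = 9.857×10^5 lb

P_cr ≈ 986 kip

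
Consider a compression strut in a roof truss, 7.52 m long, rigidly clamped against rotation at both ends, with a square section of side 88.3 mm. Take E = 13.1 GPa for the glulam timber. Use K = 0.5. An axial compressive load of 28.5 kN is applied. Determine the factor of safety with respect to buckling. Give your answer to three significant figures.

I = a⁴/12 = 88.3⁴/12 = 5.066×10^6 mm⁴
I = 5.066×10^6 mm⁴ = 5.066×10^-6 m⁴
Effective length L_e = K·L = 0.5 × 7.52 = 3.760 m
P_cr = π²EI / L_e² = π² × 13.1×10⁹ × 5.066×10^-6 / 3.760² = 4.633×10^4 N
Factor of safety n = P_cr / P = 46.329 / 28.5 = 1.63

n ≈ 1.63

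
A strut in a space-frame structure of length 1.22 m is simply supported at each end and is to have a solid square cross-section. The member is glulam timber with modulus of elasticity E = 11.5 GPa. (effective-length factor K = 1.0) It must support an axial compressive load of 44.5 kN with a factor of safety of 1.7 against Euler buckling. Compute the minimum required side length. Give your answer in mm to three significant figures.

Required P_cr = n·P = 1.7 × 44.5 = 75.65 kN
L_e = K·L = 1 × 1.22 = 1.220 m
Required I = P_cr·L_e²/(π²E) = 7.565×10^4 × 1.220² / (π² × 1.15×10^10) = 9.920×10^-7 m⁴
I_req = 9.920×10^5 mm⁴
Solid square: I = a⁴/12  ⇒  a = (12I)^(1/4) = (12×9.920×10^5)^(1/4) = 58.7 mm

a ≈ 58.7 mm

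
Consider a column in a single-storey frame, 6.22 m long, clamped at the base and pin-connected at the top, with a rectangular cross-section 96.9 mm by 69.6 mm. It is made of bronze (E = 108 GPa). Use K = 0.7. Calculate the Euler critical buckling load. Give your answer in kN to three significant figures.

Buckling occurs about the weak axis: I_min = h·b³/12 with b = 69.6 mm (the shorter side).
I_min = 96.9×69.6³/12 = 2.723×10^6 mm⁴
I = 2.723×10^6 mm⁴ = 2.723×10^-6 m⁴
Effective length L_e = K·L = 0.7 × 6.22 = 4.354 m
P_cr = π²EI / L_e² = π² × 108×10⁹ × 2.723×10^-6 / 4.354² = 1.531×10^5 N

P_cr ≈ 153 kN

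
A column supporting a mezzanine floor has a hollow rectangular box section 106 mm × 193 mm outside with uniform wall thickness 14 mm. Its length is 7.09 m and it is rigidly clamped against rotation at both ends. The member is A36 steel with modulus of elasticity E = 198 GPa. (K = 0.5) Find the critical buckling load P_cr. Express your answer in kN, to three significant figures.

Inner dimensions: h_i = 193 − 2×14 = 165.0 mm, b_i = 106 − 2×14 = 78.00 mm
Weak-axis I_min = (h_o·b_o³ − h_i·b_i³)/12 with b_o = 106, b_i = 78.00 mm (shorter outer/inner sides).
I_min = (193×106³ − 165.0×78.00³)/12 = 1.263×10^7 mm⁴
I = 1.263×10^7 mm⁴ = 1.263×10^-5 m⁴
Effective length L_e = K·L = 0.5 × 7.09 = 3.545 m
P_cr = π²EI / L_e² = π² × 198×10⁹ × 1.263×10^-5 / 3.545² = 1.964×10^6 N

P_cr ≈ 1960 kN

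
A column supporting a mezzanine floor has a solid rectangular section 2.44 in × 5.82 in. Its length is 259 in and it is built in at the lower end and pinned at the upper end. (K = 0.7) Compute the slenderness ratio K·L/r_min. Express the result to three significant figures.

λ ≈ 257

For a rectangle r_min = b/√12 = 2.44/√12 = 0.7044 in
L_e = K·L = 0.7 × 259 = 181.3 in
λ = L_e / r_min = 181.30 / 0.7044 = 257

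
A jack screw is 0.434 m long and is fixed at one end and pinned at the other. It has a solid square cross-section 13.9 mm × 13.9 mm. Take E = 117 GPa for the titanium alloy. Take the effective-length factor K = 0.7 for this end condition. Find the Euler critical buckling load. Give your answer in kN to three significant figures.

I = a⁴/12 = 13.9⁴/12 = 3.111×10^3 mm⁴
I = 3.111×10^3 mm⁴ = 3.111×10^-9 m⁴
Effective length L_e = K·L = 0.7 × 0.434 = 0.3038 m
P_cr = π²EI / L_e² = π² × 117×10⁹ × 3.111×10^-9 / 0.3038² = 3.892×10^4 N

P_cr ≈ 38.9 kN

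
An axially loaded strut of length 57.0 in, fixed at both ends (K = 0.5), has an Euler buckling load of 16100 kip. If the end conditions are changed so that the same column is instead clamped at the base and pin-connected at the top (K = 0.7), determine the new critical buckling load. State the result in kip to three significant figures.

P_cr ≈ 8210 kip

P_cr ∝ 1/K², so P_cr,new = P_cr,old × (K_old/K_new)² = 16100 × (0.5/0.7)²
= 16100 × 0.5102 = 8210 kip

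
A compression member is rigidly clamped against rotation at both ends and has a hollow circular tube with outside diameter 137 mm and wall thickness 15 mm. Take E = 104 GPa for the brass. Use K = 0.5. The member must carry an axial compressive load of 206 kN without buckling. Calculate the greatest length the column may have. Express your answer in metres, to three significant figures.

Inner diameter d_i = 137 − 2×15 = 107.0 mm
I = π(d_o⁴ − d_i⁴)/64 = π(137⁴ − 107.0⁴)/64 = 1.086×10^7 mm⁴
I = 1.086×10^-5 m⁴
At the buckling limit P_cr = P = 2.060×10^5 N
From P_cr = π²EI/(K·L)²:  L = (1/K)·√(π²EI/P_cr) = (1/0.5)·√(π²×1.04×10^11×1.086×10^-5/2.060×10^5)
L = 14.7 m

L_max ≈ 14.7 m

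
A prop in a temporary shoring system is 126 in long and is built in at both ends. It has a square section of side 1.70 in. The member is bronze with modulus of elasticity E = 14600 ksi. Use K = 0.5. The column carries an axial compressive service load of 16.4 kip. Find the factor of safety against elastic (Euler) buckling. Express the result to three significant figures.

n ≈ 1.54

I = a⁴/12 = 1.70⁴/12 = 0.6960 in⁴
Effective length L_e = K·L = 0.5 × 126 = 63.00 in
P_cr = π²EI / L_e² = π² × 14600×10³ × 0.6960 / 63.00² = 2.527×10^4 lb
Factor of safety n = P_cr / P = 25.269 / 16.4 = 1.54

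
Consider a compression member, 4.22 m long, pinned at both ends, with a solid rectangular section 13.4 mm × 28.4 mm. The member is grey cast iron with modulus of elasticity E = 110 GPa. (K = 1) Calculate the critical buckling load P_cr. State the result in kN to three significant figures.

Buckling occurs about the weak axis: I_min = h·b³/12 with b = 13.4 mm (the shorter side).
I_min = 28.4×13.4³/12 = 5.694×10^3 mm⁴
I = 5.694×10^3 mm⁴ = 5.694×10^-9 m⁴
Effective length L_e = K·L = 1 × 4.22 = 4.220 m
P_cr = π²EI / L_e² = π² × 110×10⁹ × 5.694×10^-9 / 4.220² = 347.2 N

P_cr ≈ 0.347 kN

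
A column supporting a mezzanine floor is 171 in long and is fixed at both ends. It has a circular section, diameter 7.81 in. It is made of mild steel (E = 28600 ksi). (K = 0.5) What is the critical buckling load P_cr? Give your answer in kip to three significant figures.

I = πd⁴/64 = π×7.81⁴/64 = 182.6 in⁴
Effective length L_e = K·L = 0.5 × 171 = 85.50 in
P_cr = π²EI / L_e² = π² × 28600×10³ × 182.6 / 85.50² = 7.052×10^6 lb

P_cr ≈ 7050 kip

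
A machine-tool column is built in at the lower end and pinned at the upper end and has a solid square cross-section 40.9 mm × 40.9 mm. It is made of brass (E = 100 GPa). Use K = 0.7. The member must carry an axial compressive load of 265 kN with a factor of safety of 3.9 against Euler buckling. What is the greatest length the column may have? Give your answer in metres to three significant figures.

I = a⁴/12 = 40.9⁴/12 = 2.332×10^5 mm⁴
I = 2.332×10^-7 m⁴
Required critical load P_cr = n·P = 3.9 × 265 = 1034 kN = 1.034×10^6 N
From P_cr = π²EI/(K·L)²:  L = (1/K)·√(π²EI/P_cr) = (1/0.7)·√(π²×1.00×10^11×2.332×10^-7/1.034×10^6)
L = 0.674 m

L_max ≈ 0.674 m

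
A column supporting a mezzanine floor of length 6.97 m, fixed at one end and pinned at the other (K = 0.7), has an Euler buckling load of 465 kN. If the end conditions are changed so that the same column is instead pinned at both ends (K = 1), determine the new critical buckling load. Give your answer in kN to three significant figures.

P_cr ∝ 1/K², so P_cr,new = P_cr,old × (K_old/K_new)² = 465 × (0.7/1)²
= 465 × 0.4900 = 228 kN

P_cr ≈ 228 kN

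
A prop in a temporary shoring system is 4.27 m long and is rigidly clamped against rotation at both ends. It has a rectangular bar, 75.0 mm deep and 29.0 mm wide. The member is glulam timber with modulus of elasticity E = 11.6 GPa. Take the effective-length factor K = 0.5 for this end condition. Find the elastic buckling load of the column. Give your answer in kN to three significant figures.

P_cr ≈ 3.83 kN

Buckling occurs about the weak axis: I_min = h·b³/12 with b = 29.0 mm (the shorter side).
I_min = 75.0×29.0³/12 = 1.524×10^5 mm⁴
I = 1.524×10^5 mm⁴ = 1.524×10^-7 m⁴
Effective length L_e = K·L = 0.5 × 4.27 = 2.135 m
P_cr = π²EI / L_e² = π² × 11.6×10⁹ × 1.524×10^-7 / 2.135² = 3.829×10^3 N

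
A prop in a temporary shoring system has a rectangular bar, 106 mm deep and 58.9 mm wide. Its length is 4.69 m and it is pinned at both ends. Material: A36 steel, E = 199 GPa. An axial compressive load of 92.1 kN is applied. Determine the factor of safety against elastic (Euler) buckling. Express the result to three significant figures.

n ≈ 1.75

Buckling occurs about the weak axis: I_min = h·b³/12 with b = 58.9 mm (the shorter side).
I_min = 106×58.9³/12 = 1.805×10^6 mm⁴
I = 1.805×10^6 mm⁴ = 1.805×10^-6 m⁴
Effective length L_e = K·L = 1 × 4.69 = 4.690 m
P_cr = π²EI / L_e² = π² × 199×10⁹ × 1.805×10^-6 / 4.690² = 1.612×10^5 N
Factor of safety n = P_cr / P = 161.17 / 92.1 = 1.75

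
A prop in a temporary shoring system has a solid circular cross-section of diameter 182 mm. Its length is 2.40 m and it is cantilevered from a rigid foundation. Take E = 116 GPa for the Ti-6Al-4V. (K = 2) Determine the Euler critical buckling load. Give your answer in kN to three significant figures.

I = πd⁴/64 = π×182⁴/64 = 5.386×10^7 mm⁴
I = 5.386×10^7 mm⁴ = 5.386×10^-5 m⁴
Effective length L_e = K·L = 2 × 2.40 = 4.800 m
P_cr = π²EI / L_e² = π² × 116×10⁹ × 5.386×10^-5 / 4.800² = 2.676×10^6 N

P_cr ≈ 2680 kN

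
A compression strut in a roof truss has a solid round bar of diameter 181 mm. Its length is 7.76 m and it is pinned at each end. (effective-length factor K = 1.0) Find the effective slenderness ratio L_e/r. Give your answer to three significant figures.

λ ≈ 171

For a solid circle r = d/4 = 181/4 = 45.25 mm
L_e = K·L = 1 × 7.76 m = 7.760 m = 7760.0 mm
λ = L_e / r_min = 7760.0 / 45.25 = 171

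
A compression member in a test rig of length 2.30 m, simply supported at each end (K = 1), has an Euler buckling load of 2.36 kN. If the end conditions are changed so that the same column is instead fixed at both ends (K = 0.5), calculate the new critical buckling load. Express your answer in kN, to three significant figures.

P_cr ≈ 9.44 kN

P_cr ∝ 1/K², so P_cr,new = P_cr,old × (K_old/K_new)² = 2.36 × (1/0.5)²
= 2.36 × 4.000 = 9.44 kN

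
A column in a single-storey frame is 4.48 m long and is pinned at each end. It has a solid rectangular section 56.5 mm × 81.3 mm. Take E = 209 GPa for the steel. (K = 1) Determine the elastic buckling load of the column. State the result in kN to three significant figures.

P_cr ≈ 126 kN

Buckling occurs about the weak axis: I_min = h·b³/12 with b = 56.5 mm (the shorter side).
I_min = 81.3×56.5³/12 = 1.222×10^6 mm⁴
I = 1.222×10^6 mm⁴ = 1.222×10^-6 m⁴
Effective length L_e = K·L = 1 × 4.48 = 4.480 m
P_cr = π²EI / L_e² = π² × 209×10⁹ × 1.222×10^-6 / 4.480² = 1.256×10^5 N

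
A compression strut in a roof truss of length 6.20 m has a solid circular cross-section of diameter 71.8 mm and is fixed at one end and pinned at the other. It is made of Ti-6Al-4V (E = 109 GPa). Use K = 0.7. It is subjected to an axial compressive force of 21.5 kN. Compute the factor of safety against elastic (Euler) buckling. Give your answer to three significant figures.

n ≈ 3.47

I = πd⁴/64 = π×71.8⁴/64 = 1.305×10^6 mm⁴
I = 1.305×10^6 mm⁴ = 1.305×10^-6 m⁴
Effective length L_e = K·L = 0.7 × 6.20 = 4.340 m
P_cr = π²EI / L_e² = π² × 109×10⁹ × 1.305×10^-6 / 4.340² = 7.451×10^4 N
Factor of safety n = P_cr / P = 74.510 / 21.5 = 3.47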